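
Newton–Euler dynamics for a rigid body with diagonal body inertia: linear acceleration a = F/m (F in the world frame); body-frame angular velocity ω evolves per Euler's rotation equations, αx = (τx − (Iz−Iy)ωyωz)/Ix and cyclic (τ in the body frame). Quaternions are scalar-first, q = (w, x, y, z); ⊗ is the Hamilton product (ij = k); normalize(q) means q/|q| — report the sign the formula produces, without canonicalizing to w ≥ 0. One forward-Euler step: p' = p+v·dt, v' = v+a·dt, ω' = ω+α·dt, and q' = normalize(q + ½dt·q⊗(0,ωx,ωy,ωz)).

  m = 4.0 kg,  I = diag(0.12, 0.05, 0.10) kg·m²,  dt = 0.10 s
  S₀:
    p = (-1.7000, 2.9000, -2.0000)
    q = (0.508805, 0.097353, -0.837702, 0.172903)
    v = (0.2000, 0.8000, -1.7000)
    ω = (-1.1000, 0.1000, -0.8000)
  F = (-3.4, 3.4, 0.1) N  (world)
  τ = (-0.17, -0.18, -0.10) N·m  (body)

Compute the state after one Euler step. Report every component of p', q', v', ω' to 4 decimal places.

ω×(Iω) gyroscopic = (-0.0040, 0.0176, 0.0077)
(τ − ω×Iω)/I = (-1.3833, -3.9520, -1.0770)
ω + α·dt = (-1.2383, -0.2952, -0.9077)
q⊗(0,ω) = (0.3291809, 0.0931858, -0.0614304, -1.3187809)
updated quaternion q' = (0.5240, 0.1018, -0.8388, 0.1067)
p' = p + v·dt = (-1.6800, 2.9800, -2.1700)
v + (F/m)dt = (0.1150, 0.8850, -1.6975)

p' = (-1.6800, 2.9800, -2.1700)
q' = (0.5240, 0.1018, -0.8388, 0.1067)
v' = (0.1150, 0.8850, -1.6975)
ω' = (-1.2383, -0.2952, -0.9077)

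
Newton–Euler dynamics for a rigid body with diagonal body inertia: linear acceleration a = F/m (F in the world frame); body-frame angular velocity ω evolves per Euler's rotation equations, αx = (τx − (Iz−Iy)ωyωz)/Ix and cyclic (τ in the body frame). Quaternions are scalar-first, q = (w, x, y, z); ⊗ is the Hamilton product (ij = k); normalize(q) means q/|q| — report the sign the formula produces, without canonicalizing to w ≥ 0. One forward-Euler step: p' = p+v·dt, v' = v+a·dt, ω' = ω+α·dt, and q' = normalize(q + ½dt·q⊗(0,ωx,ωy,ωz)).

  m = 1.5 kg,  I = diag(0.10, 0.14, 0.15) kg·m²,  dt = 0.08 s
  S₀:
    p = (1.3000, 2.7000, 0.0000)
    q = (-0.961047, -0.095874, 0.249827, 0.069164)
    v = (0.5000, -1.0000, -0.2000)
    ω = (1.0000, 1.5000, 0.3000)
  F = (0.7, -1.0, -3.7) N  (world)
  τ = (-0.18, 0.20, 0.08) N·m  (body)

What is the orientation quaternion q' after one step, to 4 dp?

q⊗(0,ω) = (-0.2996157, -0.9898449, -1.3436443, -0.6819521)
updated quaternion q' = (-0.9704, -0.1351, 0.1956, 0.0418)

q' = (-0.9704, -0.1351, 0.1956, 0.0418)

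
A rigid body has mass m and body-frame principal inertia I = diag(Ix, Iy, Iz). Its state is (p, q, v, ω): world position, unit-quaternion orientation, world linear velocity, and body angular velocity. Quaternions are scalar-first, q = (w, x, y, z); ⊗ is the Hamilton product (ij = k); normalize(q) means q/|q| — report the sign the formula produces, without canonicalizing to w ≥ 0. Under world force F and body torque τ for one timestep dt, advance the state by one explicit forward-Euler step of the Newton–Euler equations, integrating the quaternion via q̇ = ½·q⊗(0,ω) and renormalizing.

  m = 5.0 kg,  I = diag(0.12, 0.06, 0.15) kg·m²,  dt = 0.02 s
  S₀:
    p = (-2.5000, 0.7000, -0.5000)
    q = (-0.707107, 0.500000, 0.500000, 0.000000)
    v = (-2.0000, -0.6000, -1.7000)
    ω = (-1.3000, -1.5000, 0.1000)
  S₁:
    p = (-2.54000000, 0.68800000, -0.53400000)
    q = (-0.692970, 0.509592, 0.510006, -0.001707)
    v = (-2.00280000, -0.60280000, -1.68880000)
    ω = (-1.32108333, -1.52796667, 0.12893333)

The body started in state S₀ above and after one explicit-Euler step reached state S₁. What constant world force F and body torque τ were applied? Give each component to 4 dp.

F = (-0.7000, -0.7000, 2.8000)
τ = (-0.1400, -0.0800, 0.1000)

rate change Δω = (-0.02108333, -0.02796667, 0.02893333)
I·α + gyro = (-0.1400, -0.0800, 0.1000)
v₁ − v₀ = (-0.00280000, -0.00280000, 0.01120000)
F = m·Δv/dt = (-0.7000, -0.7000, 2.8000)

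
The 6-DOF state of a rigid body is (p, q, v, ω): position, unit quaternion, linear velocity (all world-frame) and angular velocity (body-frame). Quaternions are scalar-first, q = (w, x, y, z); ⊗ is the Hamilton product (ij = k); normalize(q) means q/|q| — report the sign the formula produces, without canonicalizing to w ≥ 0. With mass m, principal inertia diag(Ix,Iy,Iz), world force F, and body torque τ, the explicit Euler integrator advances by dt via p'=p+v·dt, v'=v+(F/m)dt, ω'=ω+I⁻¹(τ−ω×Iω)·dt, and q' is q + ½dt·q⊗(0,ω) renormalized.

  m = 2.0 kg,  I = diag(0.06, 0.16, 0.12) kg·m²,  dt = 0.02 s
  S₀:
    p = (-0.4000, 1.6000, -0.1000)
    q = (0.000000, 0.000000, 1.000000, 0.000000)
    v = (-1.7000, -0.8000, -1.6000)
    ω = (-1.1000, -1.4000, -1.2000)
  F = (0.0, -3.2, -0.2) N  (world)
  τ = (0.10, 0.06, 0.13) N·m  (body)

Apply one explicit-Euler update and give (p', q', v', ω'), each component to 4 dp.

p' = (-0.4340, 1.5840, -0.1320)
q' = (0.0140, -0.0120, 0.9998, 0.0110)
v' = (-1.7000, -0.8320, -1.6020)
ω' = (-1.0443, -1.3826, -1.2040)

ω×(Iω) gyroscopic = (-0.0672, -0.0792, 0.1540)
angular accel α = (2.7867, 0.8700, -0.2000)
new body rate ω' = (-1.0443, -1.3826, -1.2040)
Hamilton product q⊗(0,ω) = (1.4000000, -1.2000000, 0.0000000, 1.1000000)
q + ½dt·q⊗(0,ω), renormalized = (0.0140, -0.0120, 0.9998, 0.0110)
a = (0.0000, -1.6000, -0.1000)
new position p' = (-0.4340, 1.5840, -0.1320)
new velocity v' = (-1.7000, -0.8320, -1.6020)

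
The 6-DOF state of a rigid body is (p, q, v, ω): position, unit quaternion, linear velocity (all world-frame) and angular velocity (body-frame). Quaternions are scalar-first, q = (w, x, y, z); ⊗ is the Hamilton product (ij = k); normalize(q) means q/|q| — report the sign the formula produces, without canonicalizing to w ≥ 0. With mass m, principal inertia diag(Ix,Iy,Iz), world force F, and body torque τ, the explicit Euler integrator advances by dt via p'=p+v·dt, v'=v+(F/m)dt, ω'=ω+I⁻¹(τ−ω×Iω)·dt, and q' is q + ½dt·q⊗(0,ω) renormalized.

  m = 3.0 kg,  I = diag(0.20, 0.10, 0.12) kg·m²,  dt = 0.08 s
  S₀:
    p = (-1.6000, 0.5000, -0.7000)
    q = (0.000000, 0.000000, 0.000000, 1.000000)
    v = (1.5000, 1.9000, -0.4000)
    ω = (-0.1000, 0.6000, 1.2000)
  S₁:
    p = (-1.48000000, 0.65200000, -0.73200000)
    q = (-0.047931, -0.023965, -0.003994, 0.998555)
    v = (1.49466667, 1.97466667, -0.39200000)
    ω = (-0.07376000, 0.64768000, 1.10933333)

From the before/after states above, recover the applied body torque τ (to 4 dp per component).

Δω = ω₁−ω₀ = (0.02624000, 0.04768000, -0.09066667)
τ = I·(Δω/dt) + ω₀×(Iω₀) = (0.0800, 0.0500, -0.1300)

τ = (0.0800, 0.0500, -0.1300)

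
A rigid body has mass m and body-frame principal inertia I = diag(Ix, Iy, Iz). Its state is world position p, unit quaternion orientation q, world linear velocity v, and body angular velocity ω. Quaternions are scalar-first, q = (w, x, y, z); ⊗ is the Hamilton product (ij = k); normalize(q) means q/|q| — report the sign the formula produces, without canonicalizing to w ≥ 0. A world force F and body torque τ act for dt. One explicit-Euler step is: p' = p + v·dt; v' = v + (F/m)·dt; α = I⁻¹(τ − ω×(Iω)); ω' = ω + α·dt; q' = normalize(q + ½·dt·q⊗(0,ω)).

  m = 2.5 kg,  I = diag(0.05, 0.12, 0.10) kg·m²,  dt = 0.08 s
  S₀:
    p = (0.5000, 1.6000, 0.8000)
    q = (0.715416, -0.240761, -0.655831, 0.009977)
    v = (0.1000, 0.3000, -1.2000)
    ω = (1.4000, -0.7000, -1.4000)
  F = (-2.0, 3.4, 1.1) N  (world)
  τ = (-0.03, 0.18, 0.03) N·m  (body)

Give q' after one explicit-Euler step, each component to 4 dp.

q' = (0.7086, -0.1631, -0.6864, 0.0133)

Hamilton product q⊗(0,ω) = (-0.1080485, 1.9267297, -0.8238888, 0.0851137)
q' = normalize(q + ½dt·q⊗(0,ω)) = (0.7086, -0.1631, -0.6864, 0.0133)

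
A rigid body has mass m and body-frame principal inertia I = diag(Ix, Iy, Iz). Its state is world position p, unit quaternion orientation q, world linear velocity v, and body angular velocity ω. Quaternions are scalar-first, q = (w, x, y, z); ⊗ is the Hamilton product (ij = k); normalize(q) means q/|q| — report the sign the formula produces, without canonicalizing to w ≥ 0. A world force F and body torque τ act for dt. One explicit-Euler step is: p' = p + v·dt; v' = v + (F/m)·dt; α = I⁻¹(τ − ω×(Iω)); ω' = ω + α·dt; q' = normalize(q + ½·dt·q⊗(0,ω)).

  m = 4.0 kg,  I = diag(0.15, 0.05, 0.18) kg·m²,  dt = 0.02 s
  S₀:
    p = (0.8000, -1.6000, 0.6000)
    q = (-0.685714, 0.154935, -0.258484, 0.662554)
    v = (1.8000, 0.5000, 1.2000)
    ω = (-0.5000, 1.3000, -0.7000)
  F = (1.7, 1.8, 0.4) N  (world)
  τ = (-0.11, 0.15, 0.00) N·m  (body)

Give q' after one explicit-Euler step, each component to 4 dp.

2q̇ = q⊗(0,ω) = (0.8772845, -0.3375244, -1.1142507, 0.5521733)
updated quaternion q' = (-0.6769, 0.1515, -0.2696, 0.6680)

q' = (-0.6769, 0.1515, -0.2696, 0.6680)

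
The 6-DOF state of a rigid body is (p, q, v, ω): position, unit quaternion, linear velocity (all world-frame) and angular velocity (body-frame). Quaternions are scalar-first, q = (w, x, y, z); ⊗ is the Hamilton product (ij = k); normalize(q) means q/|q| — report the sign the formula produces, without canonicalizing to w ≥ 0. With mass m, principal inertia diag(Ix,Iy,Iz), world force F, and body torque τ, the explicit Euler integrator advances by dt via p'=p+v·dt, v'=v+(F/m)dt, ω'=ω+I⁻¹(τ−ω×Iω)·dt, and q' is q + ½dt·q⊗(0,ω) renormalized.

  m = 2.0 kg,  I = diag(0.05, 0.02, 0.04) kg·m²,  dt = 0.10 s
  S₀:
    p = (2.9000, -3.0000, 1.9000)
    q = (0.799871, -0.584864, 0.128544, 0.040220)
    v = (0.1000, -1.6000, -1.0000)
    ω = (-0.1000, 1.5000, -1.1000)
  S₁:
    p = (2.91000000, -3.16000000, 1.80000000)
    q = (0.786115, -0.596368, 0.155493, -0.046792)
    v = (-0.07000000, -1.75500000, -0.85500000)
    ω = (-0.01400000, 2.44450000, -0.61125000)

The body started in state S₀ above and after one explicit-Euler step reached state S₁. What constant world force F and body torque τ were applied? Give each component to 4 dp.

v₁ − v₀ = (-0.17000000, -0.15500000, 0.14500000)
m·(v₁−v₀)/dt = (-3.4000, -3.1000, 2.9000)
ω₁ − ω₀ = (0.08600000, 0.94450000, 0.48875000)
precession coupling = (-0.0330, 0.0011, 0.0045)
applied torque τ = (0.0100, 0.1900, 0.2000)

F = (-3.4000, -3.1000, 2.9000)
τ = (0.0100, 0.1900, 0.2000)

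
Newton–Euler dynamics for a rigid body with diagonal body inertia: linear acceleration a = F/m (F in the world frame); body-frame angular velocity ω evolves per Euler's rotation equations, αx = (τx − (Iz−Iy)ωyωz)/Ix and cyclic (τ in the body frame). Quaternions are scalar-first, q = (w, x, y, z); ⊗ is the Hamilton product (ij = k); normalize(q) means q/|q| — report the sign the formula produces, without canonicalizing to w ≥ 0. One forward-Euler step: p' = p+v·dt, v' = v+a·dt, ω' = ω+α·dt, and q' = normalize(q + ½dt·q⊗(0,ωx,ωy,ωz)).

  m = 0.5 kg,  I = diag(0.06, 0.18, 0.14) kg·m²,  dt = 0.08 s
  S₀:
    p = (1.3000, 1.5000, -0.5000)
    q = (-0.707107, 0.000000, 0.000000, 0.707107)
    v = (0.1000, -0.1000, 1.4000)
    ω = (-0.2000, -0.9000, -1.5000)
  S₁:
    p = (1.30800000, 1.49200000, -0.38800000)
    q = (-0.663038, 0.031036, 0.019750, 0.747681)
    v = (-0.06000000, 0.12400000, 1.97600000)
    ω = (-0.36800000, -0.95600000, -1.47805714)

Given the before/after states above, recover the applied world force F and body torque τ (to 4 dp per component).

rate change Δω = (-0.16800000, -0.05600000, 0.02194286)
τ = I·(Δω/dt) + ω₀×(Iω₀) = (-0.1800, -0.1500, 0.0600)
Δv = v₁−v₀ = (-0.16000000, 0.22400000, 0.57600000)
F = m·Δv/dt = (-1.0000, 1.4000, 3.6000)

F = (-1.0000, 1.4000, 3.6000)
τ = (-0.1800, -0.1500, 0.0600)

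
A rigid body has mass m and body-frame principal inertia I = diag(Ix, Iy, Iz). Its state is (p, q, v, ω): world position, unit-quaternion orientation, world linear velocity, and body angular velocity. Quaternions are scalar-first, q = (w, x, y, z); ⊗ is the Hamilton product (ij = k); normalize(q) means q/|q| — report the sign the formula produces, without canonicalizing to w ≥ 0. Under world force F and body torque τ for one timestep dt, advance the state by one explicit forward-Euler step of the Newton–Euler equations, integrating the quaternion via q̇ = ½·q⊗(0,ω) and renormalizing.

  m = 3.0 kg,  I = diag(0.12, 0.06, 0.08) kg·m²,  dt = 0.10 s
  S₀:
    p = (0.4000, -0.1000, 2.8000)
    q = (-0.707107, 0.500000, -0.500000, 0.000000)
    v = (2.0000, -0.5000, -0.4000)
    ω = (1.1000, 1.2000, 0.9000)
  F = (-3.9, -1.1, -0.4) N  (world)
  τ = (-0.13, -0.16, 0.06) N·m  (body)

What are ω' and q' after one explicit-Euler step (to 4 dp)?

ω' = (0.9737, 0.8673, 1.0740)
q' = (-0.7016, 0.4367, -0.5625, 0.0256)

precession coupling ω×(Iω) = (0.0216, 0.0396, -0.0792)
α = I⁻¹(τ − ω×Iω) = (-1.2633, -3.3267, 1.7400)
new body rate ω' = (0.9737, 0.8673, 1.0740)
q⊗(0,ω) = (0.0500000, -1.2278177, -1.2985284, 0.5136037)
q + ½dt·q⊗(0,ω), renormalized = (-0.7016, 0.4367, -0.5625, 0.0256)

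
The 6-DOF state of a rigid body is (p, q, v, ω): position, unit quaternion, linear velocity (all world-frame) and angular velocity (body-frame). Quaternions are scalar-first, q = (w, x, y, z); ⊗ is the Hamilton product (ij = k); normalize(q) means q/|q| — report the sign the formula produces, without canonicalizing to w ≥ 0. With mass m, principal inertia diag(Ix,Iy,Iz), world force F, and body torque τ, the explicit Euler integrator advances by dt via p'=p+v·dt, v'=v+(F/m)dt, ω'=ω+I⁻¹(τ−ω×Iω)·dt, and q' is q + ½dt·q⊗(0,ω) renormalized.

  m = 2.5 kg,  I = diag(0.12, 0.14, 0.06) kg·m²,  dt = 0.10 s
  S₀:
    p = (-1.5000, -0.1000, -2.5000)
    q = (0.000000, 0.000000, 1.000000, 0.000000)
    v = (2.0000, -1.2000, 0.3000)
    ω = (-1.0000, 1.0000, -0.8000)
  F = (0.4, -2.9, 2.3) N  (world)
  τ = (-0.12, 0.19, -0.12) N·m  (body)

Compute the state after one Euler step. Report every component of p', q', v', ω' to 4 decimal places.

p' = (-1.3000, -0.2200, -2.4700)
q' = (-0.0498, -0.0399, 0.9967, 0.0498)
v' = (2.0160, -1.3160, 0.3920)
ω' = (-1.1533, 1.1014, -0.9667)

p' = p + v·dt = (-1.3000, -0.2200, -2.4700)
v + (F/m)dt = (2.0160, -1.3160, 0.3920)
precession coupling ω×(Iω) = (0.0640, 0.0480, -0.0200)
angular accel α = (-1.5333, 1.0143, -1.6667)
ω' = ω + α·dt = (-1.1533, 1.1014, -0.9667)
Hamilton product q⊗(0,ω) = (-1.0000000, -0.8000000, 0.0000000, 1.0000000)
q' = normalize(q + ½dt·q⊗(0,ω)) = (-0.0498, -0.0399, 0.9967, 0.0498)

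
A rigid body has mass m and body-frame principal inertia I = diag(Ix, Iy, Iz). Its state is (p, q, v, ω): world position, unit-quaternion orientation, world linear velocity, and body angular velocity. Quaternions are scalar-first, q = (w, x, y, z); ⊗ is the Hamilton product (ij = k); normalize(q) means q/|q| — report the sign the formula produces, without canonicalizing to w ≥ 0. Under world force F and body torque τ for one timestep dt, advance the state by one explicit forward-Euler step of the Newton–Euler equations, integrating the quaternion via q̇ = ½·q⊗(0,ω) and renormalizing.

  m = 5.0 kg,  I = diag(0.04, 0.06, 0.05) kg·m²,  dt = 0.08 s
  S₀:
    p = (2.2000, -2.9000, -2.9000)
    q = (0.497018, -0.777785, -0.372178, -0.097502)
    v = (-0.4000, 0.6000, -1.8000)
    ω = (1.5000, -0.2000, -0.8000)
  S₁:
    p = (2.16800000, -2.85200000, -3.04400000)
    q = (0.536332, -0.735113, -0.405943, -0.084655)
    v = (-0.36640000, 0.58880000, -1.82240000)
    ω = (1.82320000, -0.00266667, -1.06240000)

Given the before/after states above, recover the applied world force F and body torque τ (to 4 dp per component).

Δω = ω₁−ω₀ = (0.32320000, 0.19733333, -0.26240000)
I·α + gyro = (0.1600, 0.1600, -0.1700)
Δv = v₁−v₀ = (0.03360000, -0.01120000, -0.02240000)
F = m·Δv/dt = (2.1000, -0.7000, -1.4000)

F = (2.1000, -0.7000, -1.4000)
τ = (0.1600, 0.1600, -0.1700)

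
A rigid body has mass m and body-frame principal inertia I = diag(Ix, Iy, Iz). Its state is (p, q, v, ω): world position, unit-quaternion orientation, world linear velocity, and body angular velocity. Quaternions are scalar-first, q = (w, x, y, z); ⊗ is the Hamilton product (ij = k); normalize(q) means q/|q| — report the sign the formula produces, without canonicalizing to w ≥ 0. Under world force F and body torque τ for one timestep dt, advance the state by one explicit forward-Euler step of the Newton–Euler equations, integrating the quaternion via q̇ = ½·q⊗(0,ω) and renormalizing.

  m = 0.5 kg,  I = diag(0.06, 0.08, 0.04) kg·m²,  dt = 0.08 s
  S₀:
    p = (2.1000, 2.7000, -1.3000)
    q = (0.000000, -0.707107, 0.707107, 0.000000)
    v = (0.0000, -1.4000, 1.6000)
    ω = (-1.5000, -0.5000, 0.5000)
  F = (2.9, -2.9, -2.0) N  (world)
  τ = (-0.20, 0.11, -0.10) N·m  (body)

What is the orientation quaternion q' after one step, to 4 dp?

2q̇ = q⊗(0,ω) = (-0.7071070, 0.3535535, 0.3535535, 1.4142140)
q + ½dt·q⊗(0,ω), renormalized = (-0.0282, -0.6914, 0.7197, 0.0564)

q' = (-0.0282, -0.6914, 0.7197, 0.0564)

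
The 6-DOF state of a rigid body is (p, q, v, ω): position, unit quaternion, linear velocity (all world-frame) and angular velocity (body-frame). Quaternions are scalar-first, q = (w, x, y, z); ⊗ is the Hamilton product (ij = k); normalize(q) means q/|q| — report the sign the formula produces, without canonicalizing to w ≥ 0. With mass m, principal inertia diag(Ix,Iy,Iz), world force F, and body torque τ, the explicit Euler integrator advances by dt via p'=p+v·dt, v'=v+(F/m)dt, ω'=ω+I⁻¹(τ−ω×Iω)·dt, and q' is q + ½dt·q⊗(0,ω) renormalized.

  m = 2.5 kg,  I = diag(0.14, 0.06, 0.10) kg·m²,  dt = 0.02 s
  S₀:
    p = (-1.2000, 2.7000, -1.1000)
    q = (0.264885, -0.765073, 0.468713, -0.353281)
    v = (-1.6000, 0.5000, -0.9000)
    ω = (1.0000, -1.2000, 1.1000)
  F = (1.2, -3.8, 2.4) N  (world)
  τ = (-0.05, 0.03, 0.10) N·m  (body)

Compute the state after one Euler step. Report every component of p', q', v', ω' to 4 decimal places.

p' = (-1.2320, 2.7100, -1.1180)
q' = (0.2820, -0.7614, 0.4703, -0.3458)
v' = (-1.5904, 0.4696, -0.8808)
ω' = (1.0004, -1.2047, 1.1008)

precession coupling ω×(Iω) = (-0.0528, 0.0440, 0.0960)
angular accel α = (0.0200, -0.2333, 0.0400)
ω' = ω + α·dt = (1.0004, -1.2047, 1.1008)
q⊗(0,ω) = (1.7161377, 0.3565321, 0.1704373, 0.7407481)
updated quaternion q' = (0.2820, -0.7614, 0.4703, -0.3458)
p + v·dt = (-1.2320, 2.7100, -1.1180)
v' = v + a·dt = (-1.5904, 0.4696, -0.8808)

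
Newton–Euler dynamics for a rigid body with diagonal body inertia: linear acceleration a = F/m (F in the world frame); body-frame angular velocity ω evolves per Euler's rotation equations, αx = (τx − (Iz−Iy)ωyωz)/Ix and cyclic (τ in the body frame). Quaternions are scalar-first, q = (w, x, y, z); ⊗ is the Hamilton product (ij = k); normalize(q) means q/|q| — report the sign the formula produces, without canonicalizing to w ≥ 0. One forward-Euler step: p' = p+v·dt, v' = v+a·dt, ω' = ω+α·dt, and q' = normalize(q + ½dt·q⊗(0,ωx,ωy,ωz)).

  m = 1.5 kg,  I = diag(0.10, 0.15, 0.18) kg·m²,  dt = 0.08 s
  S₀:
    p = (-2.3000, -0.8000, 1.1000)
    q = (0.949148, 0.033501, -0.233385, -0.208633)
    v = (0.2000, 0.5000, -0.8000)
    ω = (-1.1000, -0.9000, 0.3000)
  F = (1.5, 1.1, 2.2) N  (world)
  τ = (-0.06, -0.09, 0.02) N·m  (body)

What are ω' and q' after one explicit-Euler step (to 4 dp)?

ω×(Iω) gyroscopic = (-0.0081, 0.0264, 0.0495)
(τ − ω×Iω)/I = (-0.5190, -0.7760, -0.1639)
ω + α·dt = (-1.1415, -0.9621, 0.2869)
2q̇ = q⊗(0,ω) = (-0.1106055, -1.3018480, -0.6347872, -0.0021300)
q' = normalize(q + ½dt·q⊗(0,ω)) = (0.9431, -0.0185, -0.2583, -0.2084)

ω' = (-1.1415, -0.9621, 0.2869)
q' = (0.9431, -0.0185, -0.2583, -0.2084)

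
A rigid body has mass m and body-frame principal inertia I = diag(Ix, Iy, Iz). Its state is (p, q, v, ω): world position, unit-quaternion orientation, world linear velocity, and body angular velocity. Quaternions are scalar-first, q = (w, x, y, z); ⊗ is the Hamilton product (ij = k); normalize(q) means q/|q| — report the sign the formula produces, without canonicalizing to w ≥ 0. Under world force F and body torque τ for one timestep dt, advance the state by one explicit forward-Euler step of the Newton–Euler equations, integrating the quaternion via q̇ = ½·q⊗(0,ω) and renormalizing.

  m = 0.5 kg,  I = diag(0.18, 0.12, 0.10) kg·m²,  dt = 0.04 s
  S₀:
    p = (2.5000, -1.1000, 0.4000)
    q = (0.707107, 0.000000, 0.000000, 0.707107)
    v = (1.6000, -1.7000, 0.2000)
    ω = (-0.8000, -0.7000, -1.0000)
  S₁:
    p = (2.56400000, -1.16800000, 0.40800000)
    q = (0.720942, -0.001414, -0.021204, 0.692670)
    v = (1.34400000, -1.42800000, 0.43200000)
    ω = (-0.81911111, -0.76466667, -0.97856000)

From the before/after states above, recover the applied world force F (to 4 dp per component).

Δv = v₁−v₀ = (-0.25600000, 0.27200000, 0.23200000)
m·(v₁−v₀)/dt = (-3.2000, 3.4000, 2.9000)

F = (-3.2000, 3.4000, 2.9000)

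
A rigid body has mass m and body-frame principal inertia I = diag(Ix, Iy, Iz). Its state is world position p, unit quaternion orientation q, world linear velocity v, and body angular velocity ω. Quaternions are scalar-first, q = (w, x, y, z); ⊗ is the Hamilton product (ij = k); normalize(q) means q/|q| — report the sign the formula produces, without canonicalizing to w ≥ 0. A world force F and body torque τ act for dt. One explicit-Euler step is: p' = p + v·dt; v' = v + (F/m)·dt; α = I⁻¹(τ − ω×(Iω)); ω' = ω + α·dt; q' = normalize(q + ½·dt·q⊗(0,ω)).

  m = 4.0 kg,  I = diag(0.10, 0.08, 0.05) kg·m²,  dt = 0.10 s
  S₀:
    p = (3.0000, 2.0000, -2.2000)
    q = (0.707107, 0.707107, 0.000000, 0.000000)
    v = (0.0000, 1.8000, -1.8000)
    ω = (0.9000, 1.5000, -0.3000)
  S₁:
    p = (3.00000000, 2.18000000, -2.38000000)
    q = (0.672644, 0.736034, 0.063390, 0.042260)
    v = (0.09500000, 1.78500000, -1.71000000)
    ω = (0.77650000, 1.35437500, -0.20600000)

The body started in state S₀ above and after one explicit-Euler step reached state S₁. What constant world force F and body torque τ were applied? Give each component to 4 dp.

v₁ − v₀ = (0.09500000, -0.01500000, 0.09000000)
m·(v₁−v₀)/dt = (3.8000, -0.6000, 3.6000)
ω₁ − ω₀ = (-0.12350000, -0.14562500, 0.09400000)
τ = I·(Δω/dt) + ω₀×(Iω₀) = (-0.1100, -0.1300, 0.0200)

F = (3.8000, -0.6000, 3.6000)
τ = (-0.1100, -0.1300, 0.0200)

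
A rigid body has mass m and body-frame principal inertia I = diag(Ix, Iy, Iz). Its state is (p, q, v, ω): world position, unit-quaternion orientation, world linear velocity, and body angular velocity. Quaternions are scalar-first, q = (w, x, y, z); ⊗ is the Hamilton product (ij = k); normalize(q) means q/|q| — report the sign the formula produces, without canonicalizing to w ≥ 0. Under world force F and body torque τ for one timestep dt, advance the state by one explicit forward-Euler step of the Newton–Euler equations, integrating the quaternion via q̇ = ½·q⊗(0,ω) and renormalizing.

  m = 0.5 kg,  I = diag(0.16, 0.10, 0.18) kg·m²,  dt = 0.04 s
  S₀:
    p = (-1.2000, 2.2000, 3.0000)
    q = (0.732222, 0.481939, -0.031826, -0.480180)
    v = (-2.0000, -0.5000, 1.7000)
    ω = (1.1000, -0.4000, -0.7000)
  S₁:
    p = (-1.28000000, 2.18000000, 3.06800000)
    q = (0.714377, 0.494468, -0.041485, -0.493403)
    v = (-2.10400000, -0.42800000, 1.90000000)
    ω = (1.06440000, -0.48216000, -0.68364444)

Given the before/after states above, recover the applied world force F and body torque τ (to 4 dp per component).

F = (-1.3000, 0.9000, 2.5000)
τ = (-0.1200, -0.1900, 0.1000)

velocity change Δv = (-0.10400000, 0.07200000, 0.20000000)
m·(v₁−v₀)/dt = (-1.3000, 0.9000, 2.5000)
rate change Δω = (-0.03560000, -0.08216000, 0.01635556)
applied torque τ = (-0.1200, -0.1900, 0.1000)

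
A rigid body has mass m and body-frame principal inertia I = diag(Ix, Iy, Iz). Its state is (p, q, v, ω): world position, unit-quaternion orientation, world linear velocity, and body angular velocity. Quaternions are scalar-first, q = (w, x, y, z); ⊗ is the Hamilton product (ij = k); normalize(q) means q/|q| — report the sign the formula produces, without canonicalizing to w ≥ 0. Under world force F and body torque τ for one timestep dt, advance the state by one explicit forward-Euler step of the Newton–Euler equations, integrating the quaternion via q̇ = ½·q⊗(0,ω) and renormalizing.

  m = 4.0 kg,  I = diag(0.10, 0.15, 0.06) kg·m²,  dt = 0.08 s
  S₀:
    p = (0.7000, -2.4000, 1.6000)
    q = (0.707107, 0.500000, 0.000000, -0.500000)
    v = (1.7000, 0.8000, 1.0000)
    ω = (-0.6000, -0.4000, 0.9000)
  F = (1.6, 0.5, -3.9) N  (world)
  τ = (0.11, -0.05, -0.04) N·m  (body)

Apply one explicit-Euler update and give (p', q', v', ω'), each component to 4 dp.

p' = p + v·dt = (0.8360, -2.3360, 1.6800)
v + (F/m)dt = (1.7320, 0.8100, 0.9220)
ω×(Iω) gyroscopic = (0.0324, -0.0216, 0.0120)
angular accel α = (0.7760, -0.1893, -0.8667)
new body rate ω' = (-0.5379, -0.4151, 0.8307)
Hamilton product q⊗(0,ω) = (0.7500000, -0.6242642, -0.4328428, 0.4363963)
updated quaternion q' = (0.7363, 0.4745, -0.0173, -0.4820)

p' = (0.8360, -2.3360, 1.6800)
q' = (0.7363, 0.4745, -0.0173, -0.4820)
v' = (1.7320, 0.8100, 0.9220)
ω' = (-0.5379, -0.4151, 0.8307)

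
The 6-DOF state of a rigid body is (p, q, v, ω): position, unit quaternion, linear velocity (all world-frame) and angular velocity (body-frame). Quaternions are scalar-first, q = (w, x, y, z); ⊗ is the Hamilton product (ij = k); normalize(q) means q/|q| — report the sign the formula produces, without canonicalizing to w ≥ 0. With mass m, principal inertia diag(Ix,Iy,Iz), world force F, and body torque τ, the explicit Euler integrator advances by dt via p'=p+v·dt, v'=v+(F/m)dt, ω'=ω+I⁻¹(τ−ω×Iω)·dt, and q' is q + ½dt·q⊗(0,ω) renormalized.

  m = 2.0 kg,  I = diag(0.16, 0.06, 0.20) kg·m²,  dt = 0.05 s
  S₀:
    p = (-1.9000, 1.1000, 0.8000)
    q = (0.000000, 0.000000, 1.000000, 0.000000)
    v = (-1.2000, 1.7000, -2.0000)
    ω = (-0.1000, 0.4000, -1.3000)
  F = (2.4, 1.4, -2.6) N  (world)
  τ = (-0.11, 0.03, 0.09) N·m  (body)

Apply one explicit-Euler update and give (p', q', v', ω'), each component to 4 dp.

α = I⁻¹(τ − ω×Iω) = (-0.2325, 0.5867, 0.4300)
ω' = ω + α·dt = (-0.1116, 0.4293, -1.2785)
Hamilton product q⊗(0,ω) = (-0.4000000, -1.3000000, 0.0000000, 0.1000000)
updated quaternion q' = (-0.0100, -0.0325, 0.9994, 0.0025)
linear accel F/m = (1.2000, 0.7000, -1.3000)
p' = p + v·dt = (-1.9600, 1.1850, 0.7000)
new velocity v' = (-1.1400, 1.7350, -2.0650)

p' = (-1.9600, 1.1850, 0.7000)
q' = (-0.0100, -0.0325, 0.9994, 0.0025)
v' = (-1.1400, 1.7350, -2.0650)
ω' = (-0.1116, 0.4293, -1.2785)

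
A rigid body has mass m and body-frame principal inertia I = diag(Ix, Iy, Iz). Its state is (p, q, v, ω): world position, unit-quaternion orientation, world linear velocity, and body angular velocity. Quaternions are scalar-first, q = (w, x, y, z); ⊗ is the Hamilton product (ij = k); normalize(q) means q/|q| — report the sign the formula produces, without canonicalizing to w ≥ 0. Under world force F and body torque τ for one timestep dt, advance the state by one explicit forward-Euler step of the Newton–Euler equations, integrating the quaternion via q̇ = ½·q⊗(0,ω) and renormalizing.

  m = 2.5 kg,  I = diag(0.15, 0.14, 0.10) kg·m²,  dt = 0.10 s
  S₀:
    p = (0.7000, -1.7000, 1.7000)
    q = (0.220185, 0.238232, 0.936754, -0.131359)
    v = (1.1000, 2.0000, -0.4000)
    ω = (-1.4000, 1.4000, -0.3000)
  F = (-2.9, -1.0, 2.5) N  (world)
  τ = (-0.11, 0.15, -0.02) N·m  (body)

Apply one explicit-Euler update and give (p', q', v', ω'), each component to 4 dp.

p' = (0.8100, -1.5000, 1.6600)
q' = (0.1685, 0.2169, 0.9601, -0.0522)
v' = (0.9840, 1.9600, -0.3000)
ω' = (-1.4845, 1.4921, -0.3396)

p + v·dt = (0.8100, -1.5000, 1.6600)
new velocity v' = (0.9840, 1.9600, -0.3000)
angular accel α = (-0.8453, 0.9214, -0.3960)
ω' = ω + α·dt = (-1.4845, 1.4921, -0.3396)
2q̇ = q⊗(0,ω) = (-1.0173385, -0.4053826, 0.5636312, 1.5789249)
updated quaternion q' = (0.1685, 0.2169, 0.9601, -0.0522)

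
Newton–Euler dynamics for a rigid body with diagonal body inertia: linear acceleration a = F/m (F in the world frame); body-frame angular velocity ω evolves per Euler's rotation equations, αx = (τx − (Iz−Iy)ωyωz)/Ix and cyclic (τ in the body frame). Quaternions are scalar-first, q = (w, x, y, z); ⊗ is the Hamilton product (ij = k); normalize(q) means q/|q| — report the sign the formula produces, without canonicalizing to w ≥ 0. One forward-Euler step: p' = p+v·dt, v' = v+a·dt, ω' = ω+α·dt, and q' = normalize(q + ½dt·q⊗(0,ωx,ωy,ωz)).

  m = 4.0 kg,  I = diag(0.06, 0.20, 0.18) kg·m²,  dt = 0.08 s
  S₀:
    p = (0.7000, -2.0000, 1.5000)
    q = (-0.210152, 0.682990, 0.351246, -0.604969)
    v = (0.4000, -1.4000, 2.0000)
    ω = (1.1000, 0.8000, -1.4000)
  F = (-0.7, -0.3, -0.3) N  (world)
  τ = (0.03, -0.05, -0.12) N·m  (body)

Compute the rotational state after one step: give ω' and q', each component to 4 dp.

ω' = (1.1101, 0.7061, -1.5081)
q' = (-0.2845, 0.6714, 0.3551, -0.5850)

precession coupling ω×(Iω) = (0.0224, 0.1848, 0.1232)
angular accel α = (0.1267, -1.1740, -1.3511)
ω + α·dt = (1.1101, 0.7061, -1.5081)
Hamilton product q⊗(0,ω) = (-1.8792424, -0.2389364, 0.1225985, 0.4542342)
q' = normalize(q + ½dt·q⊗(0,ω)) = (-0.2845, 0.6714, 0.3551, -0.5850)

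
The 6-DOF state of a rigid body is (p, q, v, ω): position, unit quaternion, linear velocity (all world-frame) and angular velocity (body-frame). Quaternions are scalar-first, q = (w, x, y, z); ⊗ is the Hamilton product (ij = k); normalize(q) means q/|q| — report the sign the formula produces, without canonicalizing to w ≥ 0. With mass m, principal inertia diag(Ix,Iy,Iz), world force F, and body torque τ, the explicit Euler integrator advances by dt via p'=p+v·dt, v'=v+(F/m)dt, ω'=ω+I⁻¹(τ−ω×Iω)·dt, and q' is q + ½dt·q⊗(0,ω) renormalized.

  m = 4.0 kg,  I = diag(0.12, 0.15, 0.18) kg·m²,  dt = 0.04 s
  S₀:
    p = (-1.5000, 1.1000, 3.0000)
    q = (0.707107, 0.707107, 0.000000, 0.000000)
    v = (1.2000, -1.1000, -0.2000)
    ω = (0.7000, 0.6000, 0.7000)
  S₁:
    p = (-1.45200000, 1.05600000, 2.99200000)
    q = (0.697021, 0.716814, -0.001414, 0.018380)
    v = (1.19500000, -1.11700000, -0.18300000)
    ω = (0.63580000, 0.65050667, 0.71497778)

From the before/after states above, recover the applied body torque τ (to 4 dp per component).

τ = (-0.1800, 0.1600, 0.0800)

ω₁ − ω₀ = (-0.06420000, 0.05050667, 0.01497778)
τ = I·(Δω/dt) + ω₀×(Iω₀) = (-0.1800, 0.1600, 0.0800)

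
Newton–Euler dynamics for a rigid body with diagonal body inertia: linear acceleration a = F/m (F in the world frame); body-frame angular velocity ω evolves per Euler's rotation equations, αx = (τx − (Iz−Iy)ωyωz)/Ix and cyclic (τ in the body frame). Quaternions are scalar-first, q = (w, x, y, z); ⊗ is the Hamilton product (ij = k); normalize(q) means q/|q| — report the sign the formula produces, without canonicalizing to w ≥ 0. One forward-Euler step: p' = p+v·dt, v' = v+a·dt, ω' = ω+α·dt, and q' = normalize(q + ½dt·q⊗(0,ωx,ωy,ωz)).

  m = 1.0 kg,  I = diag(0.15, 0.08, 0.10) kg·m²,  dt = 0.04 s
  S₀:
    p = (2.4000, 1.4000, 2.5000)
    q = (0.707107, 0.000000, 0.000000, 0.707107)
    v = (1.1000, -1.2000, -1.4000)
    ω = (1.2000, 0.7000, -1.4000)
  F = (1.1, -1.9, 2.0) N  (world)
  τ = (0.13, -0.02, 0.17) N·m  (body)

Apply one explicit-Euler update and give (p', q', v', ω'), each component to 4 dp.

p + v·dt = (2.4440, 1.3520, 2.4440)
v + (F/m)dt = (1.1440, -1.2760, -1.3200)
gyro term ω×Iω = (-0.0196, -0.0840, -0.0588)
α = I⁻¹(τ − ω×Iω) = (0.9973, 0.8000, 2.2880)
new body rate ω' = (1.2399, 0.7320, -1.3085)
2q̇ = q⊗(0,ω) = (0.9899498, 0.3535535, 1.3435033, -0.9899498)
q' = normalize(q + ½dt·q⊗(0,ω)) = (0.7263, 0.0071, 0.0268, 0.6868)

p' = (2.4440, 1.3520, 2.4440)
q' = (0.7263, 0.0071, 0.0268, 0.6868)
v' = (1.1440, -1.2760, -1.3200)
ω' = (1.2399, 0.7320, -1.3085)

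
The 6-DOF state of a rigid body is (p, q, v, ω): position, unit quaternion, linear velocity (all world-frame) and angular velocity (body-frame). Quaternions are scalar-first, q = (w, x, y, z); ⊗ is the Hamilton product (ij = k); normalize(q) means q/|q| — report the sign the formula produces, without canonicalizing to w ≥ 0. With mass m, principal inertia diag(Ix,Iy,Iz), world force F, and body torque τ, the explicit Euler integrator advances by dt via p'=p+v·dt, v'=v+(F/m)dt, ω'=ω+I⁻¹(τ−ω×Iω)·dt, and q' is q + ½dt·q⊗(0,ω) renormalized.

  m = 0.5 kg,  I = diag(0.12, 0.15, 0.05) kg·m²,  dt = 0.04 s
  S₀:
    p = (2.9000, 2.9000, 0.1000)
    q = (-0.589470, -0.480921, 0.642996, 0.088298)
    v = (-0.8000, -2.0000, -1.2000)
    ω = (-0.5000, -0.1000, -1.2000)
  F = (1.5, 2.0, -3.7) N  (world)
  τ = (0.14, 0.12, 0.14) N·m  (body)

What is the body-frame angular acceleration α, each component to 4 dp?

α = (1.2667, 0.5200, 2.7700)

precession coupling ω×(Iω) = (-0.0120, 0.0420, 0.0015)
angular accel α = (1.2667, 0.5200, 2.7700)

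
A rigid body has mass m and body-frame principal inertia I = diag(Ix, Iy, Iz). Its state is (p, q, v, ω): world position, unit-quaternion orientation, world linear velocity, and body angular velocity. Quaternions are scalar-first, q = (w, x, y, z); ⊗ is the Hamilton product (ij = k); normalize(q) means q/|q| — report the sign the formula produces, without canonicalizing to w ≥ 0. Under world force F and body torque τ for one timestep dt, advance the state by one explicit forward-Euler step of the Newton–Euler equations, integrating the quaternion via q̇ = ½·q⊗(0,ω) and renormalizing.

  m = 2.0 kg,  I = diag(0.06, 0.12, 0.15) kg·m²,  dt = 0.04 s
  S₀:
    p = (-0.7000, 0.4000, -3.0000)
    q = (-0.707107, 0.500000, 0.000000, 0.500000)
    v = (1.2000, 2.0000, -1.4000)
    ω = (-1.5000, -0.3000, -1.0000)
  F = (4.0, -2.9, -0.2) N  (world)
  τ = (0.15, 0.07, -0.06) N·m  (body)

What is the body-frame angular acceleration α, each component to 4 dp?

α = (2.3500, 1.7083, -0.5800)

precession coupling ω×(Iω) = (0.0090, -0.1350, 0.0270)
angular accel α = (2.3500, 1.7083, -0.5800)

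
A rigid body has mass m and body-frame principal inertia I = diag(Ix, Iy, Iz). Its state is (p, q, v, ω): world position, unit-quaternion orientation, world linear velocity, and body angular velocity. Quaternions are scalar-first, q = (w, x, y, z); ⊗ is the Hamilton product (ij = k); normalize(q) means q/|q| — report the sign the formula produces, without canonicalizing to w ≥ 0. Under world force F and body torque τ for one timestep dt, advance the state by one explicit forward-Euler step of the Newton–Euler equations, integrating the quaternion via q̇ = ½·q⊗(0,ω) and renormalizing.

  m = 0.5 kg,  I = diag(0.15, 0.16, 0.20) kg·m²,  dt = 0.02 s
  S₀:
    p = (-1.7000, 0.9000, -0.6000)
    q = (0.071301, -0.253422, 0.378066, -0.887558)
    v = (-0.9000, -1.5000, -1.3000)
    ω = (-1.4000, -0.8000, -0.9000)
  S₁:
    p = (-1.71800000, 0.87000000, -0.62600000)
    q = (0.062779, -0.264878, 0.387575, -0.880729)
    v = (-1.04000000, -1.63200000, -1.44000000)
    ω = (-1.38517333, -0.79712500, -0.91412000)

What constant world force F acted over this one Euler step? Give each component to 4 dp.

velocity change Δv = (-0.14000000, -0.13200000, -0.14000000)
m·(v₁−v₀)/dt = (-3.5000, -3.3000, -3.5000)

F = (-3.5000, -3.3000, -3.5000)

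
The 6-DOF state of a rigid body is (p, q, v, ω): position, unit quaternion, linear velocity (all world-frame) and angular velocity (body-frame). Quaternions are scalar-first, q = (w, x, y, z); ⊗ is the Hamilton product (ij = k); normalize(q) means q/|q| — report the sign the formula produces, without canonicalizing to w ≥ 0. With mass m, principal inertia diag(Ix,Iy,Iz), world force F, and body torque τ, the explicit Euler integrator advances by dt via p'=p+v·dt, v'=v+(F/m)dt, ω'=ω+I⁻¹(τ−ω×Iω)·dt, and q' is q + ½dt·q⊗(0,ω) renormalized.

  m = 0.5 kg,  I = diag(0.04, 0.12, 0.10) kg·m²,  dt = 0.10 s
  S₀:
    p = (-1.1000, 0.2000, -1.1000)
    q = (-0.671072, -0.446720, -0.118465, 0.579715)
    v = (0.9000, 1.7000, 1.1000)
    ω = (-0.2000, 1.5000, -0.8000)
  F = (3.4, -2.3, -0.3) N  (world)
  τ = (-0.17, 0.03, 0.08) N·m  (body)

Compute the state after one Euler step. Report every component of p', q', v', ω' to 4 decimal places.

p' = (-1.0100, 0.3700, -0.9900)
q' = (-0.6411, -0.4770, -0.1918, 0.5698)
v' = (1.5800, 1.2400, 1.0400)
ω' = (-0.6850, 1.5330, -0.6960)

(τ − ω×Iω)/I = (-4.8500, 0.3300, 1.0400)
new body rate ω' = (-0.6850, 1.5330, -0.6960)
q⊗(0,ω) = (0.5521255, -0.6405861, -1.4799270, -0.1569154)
updated quaternion q' = (-0.6411, -0.4770, -0.1918, 0.5698)
p' = p + v·dt = (-1.0100, 0.3700, -0.9900)
new velocity v' = (1.5800, 1.2400, 1.0400)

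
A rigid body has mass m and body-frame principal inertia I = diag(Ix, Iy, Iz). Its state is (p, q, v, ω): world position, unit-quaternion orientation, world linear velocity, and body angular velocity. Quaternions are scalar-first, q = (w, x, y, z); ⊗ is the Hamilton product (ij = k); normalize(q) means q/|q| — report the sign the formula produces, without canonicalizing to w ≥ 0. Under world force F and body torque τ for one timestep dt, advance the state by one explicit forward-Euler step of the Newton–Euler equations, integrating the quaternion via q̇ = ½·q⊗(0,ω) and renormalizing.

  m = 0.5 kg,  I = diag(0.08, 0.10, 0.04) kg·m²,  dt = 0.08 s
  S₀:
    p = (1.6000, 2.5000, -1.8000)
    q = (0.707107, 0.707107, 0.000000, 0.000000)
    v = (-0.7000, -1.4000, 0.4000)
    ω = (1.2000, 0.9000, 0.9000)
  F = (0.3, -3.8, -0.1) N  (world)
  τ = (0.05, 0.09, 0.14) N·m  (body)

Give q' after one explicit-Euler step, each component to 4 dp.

q' = (0.6715, 0.7392, 0.0000, 0.0508)

Hamilton product q⊗(0,ω) = (-0.8485284, 0.8485284, 0.0000000, 1.2727926)
q + ½dt·q⊗(0,ω), renormalized = (0.6715, 0.7392, 0.0000, 0.0508)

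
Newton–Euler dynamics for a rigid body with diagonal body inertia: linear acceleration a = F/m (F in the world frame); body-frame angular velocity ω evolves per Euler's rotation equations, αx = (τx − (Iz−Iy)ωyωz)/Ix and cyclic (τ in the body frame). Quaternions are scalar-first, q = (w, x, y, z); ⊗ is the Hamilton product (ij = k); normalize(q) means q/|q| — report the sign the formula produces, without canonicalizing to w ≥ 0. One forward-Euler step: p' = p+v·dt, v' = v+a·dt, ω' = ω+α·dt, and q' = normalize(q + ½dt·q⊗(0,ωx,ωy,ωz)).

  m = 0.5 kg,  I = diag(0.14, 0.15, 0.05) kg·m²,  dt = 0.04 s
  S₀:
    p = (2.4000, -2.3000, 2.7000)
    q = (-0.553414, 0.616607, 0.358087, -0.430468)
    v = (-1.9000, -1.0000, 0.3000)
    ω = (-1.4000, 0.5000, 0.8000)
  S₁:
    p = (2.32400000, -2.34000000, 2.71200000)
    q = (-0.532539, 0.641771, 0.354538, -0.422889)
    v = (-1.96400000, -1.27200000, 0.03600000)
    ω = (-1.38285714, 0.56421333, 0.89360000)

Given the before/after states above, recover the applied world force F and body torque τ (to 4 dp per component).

F = (-0.8000, -3.4000, -3.3000)
τ = (0.0200, 0.1400, 0.1100)

rate change Δω = (0.01714286, 0.06421333, 0.09360000)
ω₀×(Iω₀) = (-0.0400, -0.1008, -0.0070)
applied torque τ = (0.0200, 0.1400, 0.1100)
Δv = v₁−v₀ = (-0.06400000, -0.27200000, -0.26400000)
F = m·Δv/dt = (-0.8000, -3.4000, -3.3000)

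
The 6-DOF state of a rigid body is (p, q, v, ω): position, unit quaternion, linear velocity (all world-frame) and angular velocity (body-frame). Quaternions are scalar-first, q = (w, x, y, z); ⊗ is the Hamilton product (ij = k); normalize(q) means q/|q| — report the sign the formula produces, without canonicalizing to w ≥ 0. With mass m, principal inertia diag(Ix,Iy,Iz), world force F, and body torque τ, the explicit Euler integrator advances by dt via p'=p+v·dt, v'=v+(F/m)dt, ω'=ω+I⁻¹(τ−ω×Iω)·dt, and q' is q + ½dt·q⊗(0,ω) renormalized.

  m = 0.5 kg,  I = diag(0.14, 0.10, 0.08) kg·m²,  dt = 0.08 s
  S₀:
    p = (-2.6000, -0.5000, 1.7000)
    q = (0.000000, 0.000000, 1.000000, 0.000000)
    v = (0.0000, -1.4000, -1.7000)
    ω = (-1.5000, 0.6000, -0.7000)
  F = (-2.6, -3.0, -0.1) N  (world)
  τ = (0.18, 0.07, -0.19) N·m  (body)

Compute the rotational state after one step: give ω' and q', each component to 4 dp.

(τ − ω×Iω)/I = (1.2257, 0.0700, -2.8250)
new body rate ω' = (-1.4019, 0.6056, -0.9260)
q⊗(0,ω) = (-0.6000000, -0.7000000, 0.0000000, 1.5000000)
q' = normalize(q + ½dt·q⊗(0,ω)) = (-0.0239, -0.0279, 0.9975, 0.0599)

ω' = (-1.4019, 0.6056, -0.9260)
q' = (-0.0239, -0.0279, 0.9975, 0.0599)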